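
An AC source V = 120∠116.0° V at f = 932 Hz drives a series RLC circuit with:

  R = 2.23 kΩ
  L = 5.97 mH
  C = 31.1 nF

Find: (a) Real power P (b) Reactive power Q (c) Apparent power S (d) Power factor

Step 1 — Angular frequency: ω = 2π·f = 2π·932 = 5856 rad/s.
Step 2 — Component impedances:
  R: Z = R = 2230 Ω
  L: Z = jωL = j·5856·0.00597 = 0 + j34.96 Ω
  C: Z = 1/(jωC) = -j/(ω·C) = 0 - j5491 Ω
Step 3 — Series combination: Z_total = R + L + C = 2230 - j5456 Ω = 5894∠-67.8° Ω.
Step 4 — Source phasor: V = 120∠116.0° V = -52.6 + j107.9 V.
Step 5 — Current: I = V / Z = -0.02032 - j0.001338 A = 0.02036∠-176.2° A.
Step 6 — Complex power: S = V·I* = 0.9243 - j2.262 VA.
Step 7 — Real power: P = Re(S) = 0.9243 W.
Step 8 — Reactive power: Q = Im(S) = -2.262 VAR.
Step 9 — Apparent power: |S| = 2.443 VA.
Step 10 — Power factor: PF = P/|S| = 0.3783 (leading).

(a) P = 0.9243 W  (b) Q = -2.262 VAR  (c) S = 2.443 VA  (d) PF = 0.3783 (leading)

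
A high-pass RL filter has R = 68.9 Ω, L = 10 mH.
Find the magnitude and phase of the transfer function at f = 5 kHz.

Step 1 — Angular frequency: ω = 2π·5000 = 3.142e+04 rad/s.
Step 2 — Transfer function: H(jω) = jωL/(R + jωL).
Step 3 — Numerator jωL = j·314.2; denominator R + jωL = 68.9 + j314.2.
Step 4 — H = 0.9541 + j0.2093.
Step 5 — Magnitude: |H| = 0.9768 (-0.2 dB); phase: φ = 12.4°.

|H| = 0.9768 (-0.2 dB), φ = 12.4°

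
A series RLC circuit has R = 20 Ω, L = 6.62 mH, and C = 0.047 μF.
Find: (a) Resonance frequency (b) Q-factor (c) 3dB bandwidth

Step 1 — Resonance: ω₀ = 1/√(LC) = 1/√(0.00662·4.7e-08) = 5.669e+04 rad/s.
Step 2 — f₀ = ω₀/(2π) = 9023 Hz.
Step 3 — Series Q: Q = ω₀L/R = 5.669e+04·0.00662/20 = 18.77.
Step 4 — Bandwidth: Δω = ω₀/Q = 3021 rad/s; BW = Δω/(2π) = 480.8 Hz.

(a) f₀ = 9023 Hz  (b) Q = 18.77  (c) BW = 480.8 Hz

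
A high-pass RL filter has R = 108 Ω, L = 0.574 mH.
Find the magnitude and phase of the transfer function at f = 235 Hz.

Step 1 — Angular frequency: ω = 2π·235 = 1477 rad/s.
Step 2 — Transfer function: H(jω) = jωL/(R + jωL).
Step 3 — Numerator jωL = j·0.8475; denominator R + jωL = 108 + j0.8475.
Step 4 — H = 6.158e-05 + j0.007847.
Step 5 — Magnitude: |H| = 0.007847 (-42.1 dB); phase: φ = 89.6°.

|H| = 0.007847 (-42.1 dB), φ = 89.6°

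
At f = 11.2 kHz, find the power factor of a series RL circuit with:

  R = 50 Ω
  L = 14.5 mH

Step 1 — Angular frequency: ω = 2π·f = 2π·1.12e+04 = 7.037e+04 rad/s.
Step 2 — Component impedances:
  R: Z = R = 50 Ω
  L: Z = jωL = j·7.037e+04·0.0145 = 0 + j1020 Ω
Step 3 — Series combination: Z_total = R + L = 50 + j1020 Ω = 1022∠87.2° Ω.
Step 4 — Power factor: PF = cos(φ) = Re(Z)/|Z| = 50/1021.6 = 0.04894.
Step 5 — Type: Im(Z) = 1020 ⇒ lagging (phase φ = 87.2°).

PF = 0.04894 (lagging, φ = 87.2°)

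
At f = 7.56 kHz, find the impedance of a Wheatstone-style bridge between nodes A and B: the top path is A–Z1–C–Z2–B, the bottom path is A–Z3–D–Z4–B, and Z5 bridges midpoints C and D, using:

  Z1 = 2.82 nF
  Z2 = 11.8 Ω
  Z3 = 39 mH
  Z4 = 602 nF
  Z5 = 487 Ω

Step 1 — Angular frequency: ω = 2π·f = 2π·7560 = 4.75e+04 rad/s.
Step 2 — Component impedances:
  Z1: Z = 1/(jωC) = -j/(ω·C) = 0 - j7465 Ω
  Z2: Z = R = 11.8 Ω
  Z3: Z = jωL = j·4.75e+04·0.039 = 0 + j1853 Ω
  Z4: Z = 1/(jωC) = -j/(ω·C) = 0 - j34.97 Ω
  Z5: Z = R = 487 Ω
Step 3 — Bridge requires nodal analysis (the Z5 bridge couples midpoints C and D, so the two paths cannot be reduced to a simple series/parallel combination). Setting node B to ground and injecting 1 A at node A, the 3-node admittance system at A, C, D solves to V_A = Z_AB = 5.411 + j2403 Ω = 2403∠89.9° Ω.

Z = 5.411 + j2403 Ω = 2403∠89.9° Ω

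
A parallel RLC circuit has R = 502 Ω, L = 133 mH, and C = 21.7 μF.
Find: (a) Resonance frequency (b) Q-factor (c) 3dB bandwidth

Step 1 — Resonance: ω₀ = 1/√(LC) = 1/√(0.133·2.17e-05) = 588.6 rad/s.
Step 2 — f₀ = ω₀/(2π) = 93.68 Hz.
Step 3 — Parallel Q: Q = R/(ω₀L) = 502/(588.6·0.133) = 6.412.
Step 4 — Bandwidth: Δω = ω₀/Q = 91.8 rad/s; BW = Δω/(2π) = 14.61 Hz.

(a) f₀ = 93.68 Hz  (b) Q = 6.412  (c) BW = 14.61 Hz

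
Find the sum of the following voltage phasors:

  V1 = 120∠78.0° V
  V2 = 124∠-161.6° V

Step 1 — Convert each phasor to rectangular form:
  V1 = 120·(cos(78.0°) + j·sin(78.0°)) = 24.95 + j117.4 V
  V2 = 124·(cos(-161.6°) + j·sin(-161.6°)) = -117.7 - j39.14 V
Step 2 — Sum components: V_total = -92.71 + j78.24 V.
Step 3 — Convert to polar: |V_total| = 121.3 V, ∠V_total = 139.8°.

V_total = 121.3∠139.8° V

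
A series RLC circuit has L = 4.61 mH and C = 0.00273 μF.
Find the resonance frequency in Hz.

Step 1 — Resonance condition Im(Z)=0 gives ω₀ = 1/√(LC).
Step 2 — ω₀ = 1/√(0.00461·2.73e-09) = 2.819e+05 rad/s.
Step 3 — f₀ = ω₀/(2π) = 4.486e+04 Hz.

f₀ = 4.486e+04 Hz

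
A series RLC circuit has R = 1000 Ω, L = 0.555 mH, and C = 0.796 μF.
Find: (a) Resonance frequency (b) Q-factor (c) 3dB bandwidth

Step 1 — Resonance condition Im(Z)=0 gives ω₀ = 1/√(LC).
Step 2 — ω₀ = 1/√(0.000555·7.96e-07) = 4.758e+04 rad/s.
Step 3 — f₀ = ω₀/(2π) = 7572 Hz.
Step 4 — Series Q: Q = ω₀L/R = 4.758e+04·0.000555/1000 = 0.02641.
Step 5 — 3dB bandwidth: Δω = ω₀/Q = 1.802e+06 rad/s; BW = Δω/(2π) = 2.868e+05 Hz.

(a) f₀ = 7572 Hz  (b) Q = 0.02641  (c) BW = 2.868e+05 Hz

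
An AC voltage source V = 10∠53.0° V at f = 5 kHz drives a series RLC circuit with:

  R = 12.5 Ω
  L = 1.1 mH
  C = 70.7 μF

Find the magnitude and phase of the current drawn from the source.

Step 1 — Angular frequency: ω = 2π·f = 2π·5000 = 3.142e+04 rad/s.
Step 2 — Component impedances:
  R: Z = R = 12.5 Ω
  L: Z = jωL = j·3.142e+04·0.0011 = 0 + j34.56 Ω
  C: Z = 1/(jωC) = -j/(ω·C) = 0 - j0.4502 Ω
Step 3 — Series combination: Z_total = R + L + C = 12.5 + j34.11 Ω = 36.33∠69.9° Ω.
Step 4 — Source phasor: V = 10∠53.0° V = 6.018 + j7.986 V.
Step 5 — Ohm's law: I = V / Z_total = (6.018 + j7.986) / (12.5 + j34.11) = 0.2634 - j0.0799 A.
Step 6 — Convert to polar: |I| = 0.2753 A, ∠I = -16.9°.

I = 0.2753∠-16.9° A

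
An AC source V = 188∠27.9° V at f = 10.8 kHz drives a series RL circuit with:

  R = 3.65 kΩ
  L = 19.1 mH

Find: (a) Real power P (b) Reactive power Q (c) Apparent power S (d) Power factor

Step 1 — Angular frequency: ω = 2π·f = 2π·1.08e+04 = 6.786e+04 rad/s.
Step 2 — Component impedances:
  R: Z = R = 3650 Ω
  L: Z = jωL = j·6.786e+04·0.0191 = 0 + j1296 Ω
Step 3 — Series combination: Z_total = R + L = 3650 + j1296 Ω = 3873∠19.5° Ω.
Step 4 — Source phasor: V = 188∠27.9° V = 166.1 + j87.97 V.
Step 5 — Current: I = V / Z = 0.04802 + j0.007049 A = 0.04854∠8.4° A.
Step 6 — Complex power: S = V·I* = 8.599 + j3.053 VA.
Step 7 — Real power: P = Re(S) = 8.599 W.
Step 8 — Reactive power: Q = Im(S) = 3.053 VAR.
Step 9 — Apparent power: |S| = 9.125 VA.
Step 10 — Power factor: PF = P/|S| = 0.9424 (lagging).

(a) P = 8.599 W  (b) Q = 3.053 VAR  (c) S = 9.125 VA  (d) PF = 0.9424 (lagging)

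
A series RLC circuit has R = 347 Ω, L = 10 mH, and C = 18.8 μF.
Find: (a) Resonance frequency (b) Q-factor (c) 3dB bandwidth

Step 1 — Resonance: ω₀ = 1/√(LC) = 1/√(0.01·1.88e-05) = 2306 rad/s.
Step 2 — f₀ = ω₀/(2π) = 367.1 Hz.
Step 3 — Series Q: Q = ω₀L/R = 2306·0.01/347 = 0.06646.
Step 4 — Bandwidth: Δω = ω₀/Q = 3.47e+04 rad/s; BW = Δω/(2π) = 5523 Hz.

(a) f₀ = 367.1 Hz  (b) Q = 0.06646  (c) BW = 5523 Hz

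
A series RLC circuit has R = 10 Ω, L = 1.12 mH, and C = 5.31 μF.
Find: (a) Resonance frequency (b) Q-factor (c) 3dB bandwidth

Step 1 — Resonance condition Im(Z)=0 gives ω₀ = 1/√(LC).
Step 2 — ω₀ = 1/√(0.00112·5.31e-06) = 1.297e+04 rad/s.
Step 3 — f₀ = ω₀/(2π) = 2064 Hz.
Step 4 — Series Q: Q = ω₀L/R = 1.297e+04·0.00112/10 = 1.452.
Step 5 — 3dB bandwidth: Δω = ω₀/Q = 8929 rad/s; BW = Δω/(2π) = 1421 Hz.

(a) f₀ = 2064 Hz  (b) Q = 1.452  (c) BW = 1421 Hz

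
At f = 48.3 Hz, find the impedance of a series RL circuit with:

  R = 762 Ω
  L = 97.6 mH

Step 1 — Angular frequency: ω = 2π·f = 2π·48.3 = 303.5 rad/s.
Step 2 — Component impedances:
  R: Z = R = 762 Ω
  L: Z = jωL = j·303.5·0.0976 = 0 + j29.62 Ω
Step 3 — Series combination: Z_total = R + L = 762 + j29.62 Ω = 762.6∠2.2° Ω.

Z = 762 + j29.62 Ω = 762.6∠2.2° Ω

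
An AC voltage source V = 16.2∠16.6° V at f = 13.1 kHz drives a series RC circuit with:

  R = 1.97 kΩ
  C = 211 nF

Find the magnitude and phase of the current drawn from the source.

Step 1 — Angular frequency: ω = 2π·f = 2π·1.31e+04 = 8.231e+04 rad/s.
Step 2 — Component impedances:
  R: Z = R = 1970 Ω
  C: Z = 1/(jωC) = -j/(ω·C) = 0 - j57.58 Ω
Step 3 — Series combination: Z_total = R + C = 1970 - j57.58 Ω = 1971∠-1.7° Ω.
Step 4 — Source phasor: V = 16.2∠16.6° V = 15.52 + j4.628 V.
Step 5 — Ohm's law: I = V / Z_total = (15.52 + j4.628) / (1970 - j57.58) = 0.007805 + j0.002577 A.
Step 6 — Convert to polar: |I| = 0.00822 A, ∠I = 18.3°.

I = 0.00822∠18.3° A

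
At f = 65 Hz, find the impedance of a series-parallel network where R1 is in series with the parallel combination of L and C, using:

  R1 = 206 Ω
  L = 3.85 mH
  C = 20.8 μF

Step 1 — Angular frequency: ω = 2π·f = 2π·65 = 408.4 rad/s.
Step 2 — Component impedances:
  R1: Z = R = 206 Ω
  L: Z = jωL = j·408.4·0.00385 = 0 + j1.572 Ω
  C: Z = 1/(jωC) = -j/(ω·C) = 0 - j117.7 Ω
Step 3 — Parallel branch: L || C = 1/(1/L + 1/C) = 0 + j1.594 Ω.
Step 4 — Series with R1: Z_total = R1 + (L || C) = 206 + j1.594 Ω = 206∠0.4° Ω.

Z = 206 + j1.594 Ω = 206∠0.4° Ω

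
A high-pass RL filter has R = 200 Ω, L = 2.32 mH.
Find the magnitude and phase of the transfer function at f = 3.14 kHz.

Step 1 — Angular frequency: ω = 2π·3140 = 1.973e+04 rad/s.
Step 2 — Transfer function: H(jω) = jωL/(R + jωL).
Step 3 — Numerator jωL = j·45.77; denominator R + jωL = 200 + j45.77.
Step 4 — H = 0.04977 + j0.2175.
Step 5 — Magnitude: |H| = 0.2231 (-13.0 dB); phase: φ = 77.1°.

|H| = 0.2231 (-13.0 dB), φ = 77.1°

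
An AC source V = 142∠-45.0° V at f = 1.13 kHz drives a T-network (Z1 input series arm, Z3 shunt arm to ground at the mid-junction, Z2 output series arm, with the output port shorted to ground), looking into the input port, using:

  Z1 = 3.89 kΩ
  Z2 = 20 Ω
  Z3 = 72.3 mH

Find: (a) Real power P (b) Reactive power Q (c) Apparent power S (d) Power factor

Step 1 — Angular frequency: ω = 2π·f = 2π·1130 = 7100 rad/s.
Step 2 — Component impedances:
  Z1: Z = R = 3890 Ω
  Z2: Z = R = 20 Ω
  Z3: Z = jωL = j·7100·0.0723 = 0 + j513.3 Ω
Step 3 — With the output port shorted to ground, the output series arm Z2 runs from the junction to ground; the shunt arm Z3 also runs from the junction to ground. They appear in parallel: Z3 || Z2 = 19.97 + j0.778 Ω.
Step 4 — Series with input arm Z1: Z_in = Z1 + (Z3 || Z2) = 3910 + j0.778 Ω = 3910∠0.0° Ω.
Step 5 — Source phasor: V = 142∠-45.0° V = 100.4 - j100.4 V.
Step 6 — Current: I = V / Z = 0.02568 - j0.02569 A = 0.03632∠-45.0° A.
Step 7 — Complex power: S = V·I* = 5.157 + j0.001026 VA.
Step 8 — Real power: P = Re(S) = 5.157 W.
Step 9 — Reactive power: Q = Im(S) = 0.001026 VAR.
Step 10 — Apparent power: |S| = 5.157 VA.
Step 11 — Power factor: PF = P/|S| = 1 (lagging).

(a) P = 5.157 W  (b) Q = 0.001026 VAR  (c) S = 5.157 VA  (d) PF = 1 (lagging)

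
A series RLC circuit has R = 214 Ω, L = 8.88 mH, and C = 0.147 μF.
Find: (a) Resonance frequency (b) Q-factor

Step 1 — Resonance condition Im(Z)=0 gives ω₀ = 1/√(LC).
Step 2 — ω₀ = 1/√(0.00888·1.47e-07) = 2.768e+04 rad/s.
Step 3 — f₀ = ω₀/(2π) = 4405 Hz.
Step 4 — Series Q: Q = ω₀L/R = 2.768e+04·0.00888/214 = 1.149.

(a) f₀ = 4405 Hz  (b) Q = 1.149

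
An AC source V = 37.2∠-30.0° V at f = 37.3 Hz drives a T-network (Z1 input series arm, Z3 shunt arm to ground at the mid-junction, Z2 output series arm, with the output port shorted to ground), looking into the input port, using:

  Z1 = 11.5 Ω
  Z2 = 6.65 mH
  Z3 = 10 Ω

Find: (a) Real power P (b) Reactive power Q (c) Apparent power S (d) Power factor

Step 1 — Angular frequency: ω = 2π·f = 2π·37.3 = 234.4 rad/s.
Step 2 — Component impedances:
  Z1: Z = R = 11.5 Ω
  Z2: Z = jωL = j·234.4·0.00665 = 0 + j1.559 Ω
  Z3: Z = R = 10 Ω
Step 3 — With the output port shorted to ground, the output series arm Z2 runs from the junction to ground; the shunt arm Z3 also runs from the junction to ground. They appear in parallel: Z3 || Z2 = 0.2371 + j1.522 Ω.
Step 4 — Series with input arm Z1: Z_in = Z1 + (Z3 || Z2) = 11.74 + j1.522 Ω = 11.84∠7.4° Ω.
Step 5 — Source phasor: V = 37.2∠-30.0° V = 32.22 - j18.6 V.
Step 6 — Current: I = V / Z = 2.497 - j1.908 A = 3.143∠-37.4° A.
Step 7 — Complex power: S = V·I* = 116 + j15.03 VA.
Step 8 — Real power: P = Re(S) = 116 W.
Step 9 — Reactive power: Q = Im(S) = 15.03 VAR.
Step 10 — Apparent power: |S| = 116.9 VA.
Step 11 — Power factor: PF = P/|S| = 0.9917 (lagging).

(a) P = 116 W  (b) Q = 15.03 VAR  (c) S = 116.9 VA  (d) PF = 0.9917 (lagging)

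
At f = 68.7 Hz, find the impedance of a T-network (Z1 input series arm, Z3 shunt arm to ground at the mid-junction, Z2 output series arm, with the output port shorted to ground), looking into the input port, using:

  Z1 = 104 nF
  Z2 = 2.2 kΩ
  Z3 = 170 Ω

Step 1 — Angular frequency: ω = 2π·f = 2π·68.7 = 431.7 rad/s.
Step 2 — Component impedances:
  Z1: Z = 1/(jωC) = -j/(ω·C) = 0 - j2.228e+04 Ω
  Z2: Z = R = 2200 Ω
  Z3: Z = R = 170 Ω
Step 3 — With the output port shorted to ground, the output series arm Z2 runs from the junction to ground; the shunt arm Z3 also runs from the junction to ground. They appear in parallel: Z3 || Z2 = 157.8 Ω.
Step 4 — Series with input arm Z1: Z_in = Z1 + (Z3 || Z2) = 157.8 - j2.228e+04 Ω = 2.228e+04∠-89.6° Ω.

Z = 157.8 - j2.228e+04 Ω = 2.228e+04∠-89.6° Ω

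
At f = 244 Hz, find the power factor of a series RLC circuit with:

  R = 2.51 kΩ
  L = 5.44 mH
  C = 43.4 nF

Step 1 — Angular frequency: ω = 2π·f = 2π·244 = 1533 rad/s.
Step 2 — Component impedances:
  R: Z = R = 2510 Ω
  L: Z = jωL = j·1533·0.00544 = 0 + j8.34 Ω
  C: Z = 1/(jωC) = -j/(ω·C) = 0 - j1.503e+04 Ω
Step 3 — Series combination: Z_total = R + L + C = 2510 - j1.502e+04 Ω = 1.523e+04∠-80.5° Ω.
Step 4 — Power factor: PF = cos(φ) = Re(Z)/|Z| = 2510/1.523e+04 = 0.1648.
Step 5 — Type: Im(Z) = -1.502e+04 ⇒ leading (phase φ = -80.5°).

PF = 0.1648 (leading, φ = -80.5°)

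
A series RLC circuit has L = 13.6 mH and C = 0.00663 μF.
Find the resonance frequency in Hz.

Step 1 — Resonance condition Im(Z)=0 gives ω₀ = 1/√(LC).
Step 2 — ω₀ = 1/√(0.0136·6.63e-09) = 1.053e+05 rad/s.
Step 3 — f₀ = ω₀/(2π) = 1.676e+04 Hz.

f₀ = 1.676e+04 Hz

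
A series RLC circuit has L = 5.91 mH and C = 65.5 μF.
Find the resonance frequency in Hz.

Step 1 — Resonance condition Im(Z)=0 gives ω₀ = 1/√(LC).
Step 2 — ω₀ = 1/√(0.00591·6.55e-05) = 1607 rad/s.
Step 3 — f₀ = ω₀/(2π) = 255.8 Hz.

f₀ = 255.8 Hz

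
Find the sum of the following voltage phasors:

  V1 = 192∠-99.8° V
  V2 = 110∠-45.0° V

Step 1 — Convert each phasor to rectangular form:
  V1 = 192·(cos(-99.8°) + j·sin(-99.8°)) = -32.68 - j189.2 V
  V2 = 110·(cos(-45.0°) + j·sin(-45.0°)) = 77.78 - j77.78 V
Step 2 — Sum components: V_total = 45.1 - j267 V.
Step 3 — Convert to polar: |V_total| = 270.8 V, ∠V_total = -80.4°.

V_total = 270.8∠-80.4° V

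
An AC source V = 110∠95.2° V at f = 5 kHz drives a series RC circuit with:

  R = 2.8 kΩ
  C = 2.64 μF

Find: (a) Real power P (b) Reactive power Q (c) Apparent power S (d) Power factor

Step 1 — Angular frequency: ω = 2π·f = 2π·5000 = 3.142e+04 rad/s.
Step 2 — Component impedances:
  R: Z = R = 2800 Ω
  C: Z = 1/(jωC) = -j/(ω·C) = 0 - j12.06 Ω
Step 3 — Series combination: Z_total = R + C = 2800 - j12.06 Ω = 2800∠-0.2° Ω.
Step 4 — Source phasor: V = 110∠95.2° V = -9.97 + j109.5 V.
Step 5 — Current: I = V / Z = -0.003729 + j0.03911 A = 0.03929∠95.4° A.
Step 6 — Complex power: S = V·I* = 4.321 - j0.01861 VA.
Step 7 — Real power: P = Re(S) = 4.321 W.
Step 8 — Reactive power: Q = Im(S) = -0.01861 VAR.
Step 9 — Apparent power: |S| = 4.321 VA.
Step 10 — Power factor: PF = P/|S| = 1 (leading).

(a) P = 4.321 W  (b) Q = -0.01861 VAR  (c) S = 4.321 VA  (d) PF = 1 (leading)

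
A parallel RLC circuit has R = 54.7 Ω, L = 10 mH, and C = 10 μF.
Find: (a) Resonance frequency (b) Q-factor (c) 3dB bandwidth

Step 1 — Resonance: ω₀ = 1/√(LC) = 1/√(0.01·1e-05) = 3162 rad/s.
Step 2 — f₀ = ω₀/(2π) = 503.3 Hz.
Step 3 — Parallel Q: Q = R/(ω₀L) = 54.7/(3162·0.01) = 1.73.
Step 4 — Bandwidth: Δω = ω₀/Q = 1828 rad/s; BW = Δω/(2π) = 291 Hz.

(a) f₀ = 503.3 Hz  (b) Q = 1.73  (c) BW = 291 Hz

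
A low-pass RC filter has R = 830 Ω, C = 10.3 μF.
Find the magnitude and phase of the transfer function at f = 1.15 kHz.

Step 1 — Angular frequency: ω = 2π·1150 = 7226 rad/s.
Step 2 — Transfer function: H(jω) = 1/(1 + jωRC).
Step 3 — Denominator: 1 + jωRC = 1 + j·7226·830·1.03e-05 = 1 + j61.77.
Step 4 — H = 0.000262 - j0.01618.
Step 5 — Magnitude: |H| = 0.01619 (-35.8 dB); phase: φ = -89.1°.

|H| = 0.01619 (-35.8 dB), φ = -89.1°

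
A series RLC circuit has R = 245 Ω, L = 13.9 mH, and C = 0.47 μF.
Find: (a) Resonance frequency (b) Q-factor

Step 1 — Resonance condition Im(Z)=0 gives ω₀ = 1/√(LC).
Step 2 — ω₀ = 1/√(0.0139·4.7e-07) = 1.237e+04 rad/s.
Step 3 — f₀ = ω₀/(2π) = 1969 Hz.
Step 4 — Series Q: Q = ω₀L/R = 1.237e+04·0.0139/245 = 0.7019.

(a) f₀ = 1969 Hz  (b) Q = 0.7019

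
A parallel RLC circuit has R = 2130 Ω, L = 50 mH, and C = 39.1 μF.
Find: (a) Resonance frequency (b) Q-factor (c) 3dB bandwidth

Step 1 — Resonance: ω₀ = 1/√(LC) = 1/√(0.05·3.91e-05) = 715.2 rad/s.
Step 2 — f₀ = ω₀/(2π) = 113.8 Hz.
Step 3 — Parallel Q: Q = R/(ω₀L) = 2130/(715.2·0.05) = 59.56.
Step 4 — Bandwidth: Δω = ω₀/Q = 12.01 rad/s; BW = Δω/(2π) = 1.911 Hz.

(a) f₀ = 113.8 Hz  (b) Q = 59.56  (c) BW = 1.911 Hz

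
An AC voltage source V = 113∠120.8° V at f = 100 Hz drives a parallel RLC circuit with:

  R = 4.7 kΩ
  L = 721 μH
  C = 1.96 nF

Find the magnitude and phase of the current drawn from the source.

Step 1 — Angular frequency: ω = 2π·f = 2π·100 = 628.3 rad/s.
Step 2 — Component impedances:
  R: Z = R = 4700 Ω
  L: Z = jωL = j·628.3·0.000721 = 0 + j0.453 Ω
  C: Z = 1/(jωC) = -j/(ω·C) = 0 - j8.12e+05 Ω
Step 3 — Parallel combination: 1/Z_total = 1/R + 1/L + 1/C; Z_total = 4.366e-05 + j0.453 Ω = 0.453∠90.0° Ω.
Step 4 — Source phasor: V = 113∠120.8° V = -57.86 + j97.06 V.
Step 5 — Ohm's law: I = V / Z_total = (-57.86 + j97.06) / (4.366e-05 + j0.453) = 214.2 + j127.7 A.
Step 6 — Convert to polar: |I| = 249.4 A, ∠I = 30.8°.

I = 249.4∠30.8° A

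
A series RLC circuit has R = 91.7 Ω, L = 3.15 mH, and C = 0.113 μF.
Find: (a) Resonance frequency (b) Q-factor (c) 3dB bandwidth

Step 1 — Resonance condition Im(Z)=0 gives ω₀ = 1/√(LC).
Step 2 — ω₀ = 1/√(0.00315·1.13e-07) = 5.3e+04 rad/s.
Step 3 — f₀ = ω₀/(2π) = 8436 Hz.
Step 4 — Series Q: Q = ω₀L/R = 5.3e+04·0.00315/91.7 = 1.821.
Step 5 — 3dB bandwidth: Δω = ω₀/Q = 2.911e+04 rad/s; BW = Δω/(2π) = 4633 Hz.

(a) f₀ = 8436 Hz  (b) Q = 1.821  (c) BW = 4633 Hz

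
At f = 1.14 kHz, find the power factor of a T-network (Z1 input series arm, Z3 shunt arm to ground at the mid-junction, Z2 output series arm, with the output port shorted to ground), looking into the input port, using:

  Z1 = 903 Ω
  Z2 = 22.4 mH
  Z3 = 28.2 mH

Step 1 — Angular frequency: ω = 2π·f = 2π·1140 = 7163 rad/s.
Step 2 — Component impedances:
  Z1: Z = R = 903 Ω
  Z2: Z = jωL = j·7163·0.0224 = 0 + j160.4 Ω
  Z3: Z = jωL = j·7163·0.0282 = 0 + j202 Ω
Step 3 — With the output port shorted to ground, the output series arm Z2 runs from the junction to ground; the shunt arm Z3 also runs from the junction to ground. They appear in parallel: Z3 || Z2 = 0 + j89.42 Ω.
Step 4 — Series with input arm Z1: Z_in = Z1 + (Z3 || Z2) = 903 + j89.42 Ω = 907.4∠5.7° Ω.
Step 5 — Power factor: PF = cos(φ) = Re(Z)/|Z| = 903/907.42 = 0.9951.
Step 6 — Type: Im(Z) = 89.42 ⇒ lagging (phase φ = 5.7°).

PF = 0.9951 (lagging, φ = 5.7°)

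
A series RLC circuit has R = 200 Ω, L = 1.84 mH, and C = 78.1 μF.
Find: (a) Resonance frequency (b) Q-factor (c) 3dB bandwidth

Step 1 — Resonance condition Im(Z)=0 gives ω₀ = 1/√(LC).
Step 2 — ω₀ = 1/√(0.00184·7.81e-05) = 2638 rad/s.
Step 3 — f₀ = ω₀/(2π) = 419.8 Hz.
Step 4 — Series Q: Q = ω₀L/R = 2638·0.00184/200 = 0.02427.
Step 5 — 3dB bandwidth: Δω = ω₀/Q = 1.087e+05 rad/s; BW = Δω/(2π) = 1.73e+04 Hz.

(a) f₀ = 419.8 Hz  (b) Q = 0.02427  (c) BW = 1.73e+04 Hz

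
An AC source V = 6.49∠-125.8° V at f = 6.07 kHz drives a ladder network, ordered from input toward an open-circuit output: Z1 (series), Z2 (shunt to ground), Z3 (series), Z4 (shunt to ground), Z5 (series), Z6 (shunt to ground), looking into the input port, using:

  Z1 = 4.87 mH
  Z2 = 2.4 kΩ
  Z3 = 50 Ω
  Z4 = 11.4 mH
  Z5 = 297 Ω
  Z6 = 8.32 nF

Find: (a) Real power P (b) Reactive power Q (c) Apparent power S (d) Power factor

Step 1 — Angular frequency: ω = 2π·f = 2π·6070 = 3.814e+04 rad/s.
Step 2 — Component impedances:
  Z1: Z = jωL = j·3.814e+04·0.00487 = 0 + j185.7 Ω
  Z2: Z = R = 2400 Ω
  Z3: Z = R = 50 Ω
  Z4: Z = jωL = j·3.814e+04·0.0114 = 0 + j434.8 Ω
  Z5: Z = R = 297 Ω
  Z6: Z = 1/(jωC) = -j/(ω·C) = 0 - j3151 Ω
Step 3 — Ladder network (open output): work backward from the far end, alternating series and parallel combinations. Z_in = 150.6 + j646.6 Ω = 663.9∠76.9° Ω.
Step 4 — Source phasor: V = 6.49∠-125.8° V = -3.796 - j5.264 V.
Step 5 — Current: I = V / Z = -0.009018 + j0.00377 A = 0.009775∠157.3° A.
Step 6 — Complex power: S = V·I* = 0.01439 + j0.06179 VA.
Step 7 — Real power: P = Re(S) = 0.01439 W.
Step 8 — Reactive power: Q = Im(S) = 0.06179 VAR.
Step 9 — Apparent power: |S| = 0.06344 VA.
Step 10 — Power factor: PF = P/|S| = 0.2268 (lagging).

(a) P = 0.01439 W  (b) Q = 0.06179 VAR  (c) S = 0.06344 VA  (d) PF = 0.2268 (lagging)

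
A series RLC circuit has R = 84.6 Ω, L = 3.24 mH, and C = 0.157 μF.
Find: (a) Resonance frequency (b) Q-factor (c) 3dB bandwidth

Step 1 — Resonance condition Im(Z)=0 gives ω₀ = 1/√(LC).
Step 2 — ω₀ = 1/√(0.00324·1.57e-07) = 4.434e+04 rad/s.
Step 3 — f₀ = ω₀/(2π) = 7057 Hz.
Step 4 — Series Q: Q = ω₀L/R = 4.434e+04·0.00324/84.6 = 1.698.
Step 5 — 3dB bandwidth: Δω = ω₀/Q = 2.611e+04 rad/s; BW = Δω/(2π) = 4156 Hz.

(a) f₀ = 7057 Hz  (b) Q = 1.698  (c) BW = 4156 Hz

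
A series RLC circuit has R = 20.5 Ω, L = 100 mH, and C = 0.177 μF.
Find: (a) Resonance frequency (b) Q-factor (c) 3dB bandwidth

Step 1 — Resonance condition Im(Z)=0 gives ω₀ = 1/√(LC).
Step 2 — ω₀ = 1/√(0.1·1.77e-07) = 7516 rad/s.
Step 3 — f₀ = ω₀/(2π) = 1196 Hz.
Step 4 — Series Q: Q = ω₀L/R = 7516·0.1/20.5 = 36.67.
Step 5 — 3dB bandwidth: Δω = ω₀/Q = 205 rad/s; BW = Δω/(2π) = 32.63 Hz.

(a) f₀ = 1196 Hz  (b) Q = 36.67  (c) BW = 32.63 Hz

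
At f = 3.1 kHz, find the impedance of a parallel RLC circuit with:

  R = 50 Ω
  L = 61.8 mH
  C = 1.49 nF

Step 1 — Angular frequency: ω = 2π·f = 2π·3100 = 1.948e+04 rad/s.
Step 2 — Component impedances:
  R: Z = R = 50 Ω
  L: Z = jωL = j·1.948e+04·0.0618 = 0 + j1204 Ω
  C: Z = 1/(jωC) = -j/(ω·C) = 0 - j3.446e+04 Ω
Step 3 — Parallel combination: 1/Z_total = 1/R + 1/L + 1/C; Z_total = 49.92 + j2.001 Ω = 49.96∠2.3° Ω.

Z = 49.92 + j2.001 Ω = 49.96∠2.3° Ω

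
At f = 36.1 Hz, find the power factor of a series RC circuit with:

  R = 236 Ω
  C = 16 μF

Step 1 — Angular frequency: ω = 2π·f = 2π·36.1 = 226.8 rad/s.
Step 2 — Component impedances:
  R: Z = R = 236 Ω
  C: Z = 1/(jωC) = -j/(ω·C) = 0 - j275.5 Ω
Step 3 — Series combination: Z_total = R + C = 236 - j275.5 Ω = 362.8∠-49.4° Ω.
Step 4 — Power factor: PF = cos(φ) = Re(Z)/|Z| = 236/362.8 = 0.6505.
Step 5 — Type: Im(Z) = -275.5 ⇒ leading (phase φ = -49.4°).

PF = 0.6505 (leading, φ = -49.4°)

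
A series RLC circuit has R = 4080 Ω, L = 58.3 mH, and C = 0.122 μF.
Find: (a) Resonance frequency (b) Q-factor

Step 1 — Resonance condition Im(Z)=0 gives ω₀ = 1/√(LC).
Step 2 — ω₀ = 1/√(0.0583·1.22e-07) = 1.186e+04 rad/s.
Step 3 — f₀ = ω₀/(2π) = 1887 Hz.
Step 4 — Series Q: Q = ω₀L/R = 1.186e+04·0.0583/4080 = 0.1694.

(a) f₀ = 1887 Hz  (b) Q = 0.1694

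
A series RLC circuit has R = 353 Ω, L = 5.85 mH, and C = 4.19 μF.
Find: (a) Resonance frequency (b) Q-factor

Step 1 — Resonance condition Im(Z)=0 gives ω₀ = 1/√(LC).
Step 2 — ω₀ = 1/√(0.00585·4.19e-06) = 6387 rad/s.
Step 3 — f₀ = ω₀/(2π) = 1017 Hz.
Step 4 — Series Q: Q = ω₀L/R = 6387·0.00585/353 = 0.1059.

(a) f₀ = 1017 Hz  (b) Q = 0.1059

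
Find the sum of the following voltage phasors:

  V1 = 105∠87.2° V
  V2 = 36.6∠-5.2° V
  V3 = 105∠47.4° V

Step 1 — Convert each phasor to rectangular form:
  V1 = 105·(cos(87.2°) + j·sin(87.2°)) = 5.129 + j104.9 V
  V2 = 36.6·(cos(-5.2°) + j·sin(-5.2°)) = 36.45 - j3.317 V
  V3 = 105·(cos(47.4°) + j·sin(47.4°)) = 71.07 + j77.29 V
Step 2 — Sum components: V_total = 112.7 + j178.8 V.
Step 3 — Convert to polar: |V_total| = 211.4 V, ∠V_total = 57.8°.

V_total = 211.4∠57.8° V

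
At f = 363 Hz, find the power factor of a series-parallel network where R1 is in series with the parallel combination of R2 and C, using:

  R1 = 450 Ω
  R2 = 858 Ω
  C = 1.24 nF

Step 1 — Angular frequency: ω = 2π·f = 2π·363 = 2281 rad/s.
Step 2 — Component impedances:
  R1: Z = R = 450 Ω
  R2: Z = R = 858 Ω
  C: Z = 1/(jωC) = -j/(ω·C) = 0 - j3.536e+05 Ω
Step 3 — Parallel branch: R2 || C = 1/(1/R2 + 1/C) = 858 - j2.082 Ω.
Step 4 — Series with R1: Z_total = R1 + (R2 || C) = 1308 - j2.082 Ω = 1308∠-0.1° Ω.
Step 5 — Power factor: PF = cos(φ) = Re(Z)/|Z| = 1308/1308 = 1.
Step 6 — Type: Im(Z) = -2.082 ⇒ leading (phase φ = -0.1°).

PF = 1 (leading, φ = -0.1°)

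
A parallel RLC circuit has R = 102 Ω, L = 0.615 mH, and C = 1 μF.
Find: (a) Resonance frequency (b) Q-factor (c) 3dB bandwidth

Step 1 — Resonance: ω₀ = 1/√(LC) = 1/√(0.000615·1e-06) = 4.032e+04 rad/s.
Step 2 — f₀ = ω₀/(2π) = 6418 Hz.
Step 3 — Parallel Q: Q = R/(ω₀L) = 102/(4.032e+04·0.000615) = 4.113.
Step 4 — Bandwidth: Δω = ω₀/Q = 9804 rad/s; BW = Δω/(2π) = 1560 Hz.

(a) f₀ = 6418 Hz  (b) Q = 4.113  (c) BW = 1560 Hz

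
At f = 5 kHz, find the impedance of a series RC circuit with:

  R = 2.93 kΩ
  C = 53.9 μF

Step 1 — Angular frequency: ω = 2π·f = 2π·5000 = 3.142e+04 rad/s.
Step 2 — Component impedances:
  R: Z = R = 2930 Ω
  C: Z = 1/(jωC) = -j/(ω·C) = 0 - j0.5906 Ω
Step 3 — Series combination: Z_total = R + C = 2930 - j0.5906 Ω = 2930∠-0.0° Ω.

Z = 2930 - j0.5906 Ω = 2930∠-0.0° Ω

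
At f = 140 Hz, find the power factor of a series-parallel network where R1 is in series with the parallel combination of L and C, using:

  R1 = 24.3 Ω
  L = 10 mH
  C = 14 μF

Step 1 — Angular frequency: ω = 2π·f = 2π·140 = 879.6 rad/s.
Step 2 — Component impedances:
  R1: Z = R = 24.3 Ω
  L: Z = jωL = j·879.6·0.01 = 0 + j8.796 Ω
  C: Z = 1/(jωC) = -j/(ω·C) = 0 - j81.2 Ω
Step 3 — Parallel branch: L || C = 1/(1/L + 1/C) = 0 + j9.865 Ω.
Step 4 — Series with R1: Z_total = R1 + (L || C) = 24.3 + j9.865 Ω = 26.23∠22.1° Ω.
Step 5 — Power factor: PF = cos(φ) = Re(Z)/|Z| = 24.3/26.226 = 0.9266.
Step 6 — Type: Im(Z) = 9.865 ⇒ lagging (phase φ = 22.1°).

PF = 0.9266 (lagging, φ = 22.1°)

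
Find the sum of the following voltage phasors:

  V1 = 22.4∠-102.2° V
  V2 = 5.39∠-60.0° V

Step 1 — Convert each phasor to rectangular form:
  V1 = 22.4·(cos(-102.2°) + j·sin(-102.2°)) = -4.734 - j21.89 V
  V2 = 5.39·(cos(-60.0°) + j·sin(-60.0°)) = 2.695 - j4.668 V
Step 2 — Sum components: V_total = -2.039 - j26.56 V.
Step 3 — Convert to polar: |V_total| = 26.64 V, ∠V_total = -94.4°.

V_total = 26.64∠-94.4° V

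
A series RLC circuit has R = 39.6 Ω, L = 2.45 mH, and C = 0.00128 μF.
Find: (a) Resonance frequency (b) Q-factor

Step 1 — Resonance condition Im(Z)=0 gives ω₀ = 1/√(LC).
Step 2 — ω₀ = 1/√(0.00245·1.28e-09) = 5.647e+05 rad/s.
Step 3 — f₀ = ω₀/(2π) = 8.987e+04 Hz.
Step 4 — Series Q: Q = ω₀L/R = 5.647e+05·0.00245/39.6 = 34.94.

(a) f₀ = 8.987e+04 Hz  (b) Q = 34.94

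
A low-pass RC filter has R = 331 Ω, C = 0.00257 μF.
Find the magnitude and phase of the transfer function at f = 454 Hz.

Step 1 — Angular frequency: ω = 2π·454 = 2853 rad/s.
Step 2 — Transfer function: H(jω) = 1/(1 + jωRC).
Step 3 — Denominator: 1 + jωRC = 1 + j·2853·331·2.57e-09 = 1 + j0.002427.
Step 4 — H = 1 - j0.002427.
Step 5 — Magnitude: |H| = 1 (-0.0 dB); phase: φ = -0.1°.

|H| = 1 (-0.0 dB), φ = -0.1°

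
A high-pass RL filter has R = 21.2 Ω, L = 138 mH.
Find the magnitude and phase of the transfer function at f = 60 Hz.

Step 1 — Angular frequency: ω = 2π·60 = 377 rad/s.
Step 2 — Transfer function: H(jω) = jωL/(R + jωL).
Step 3 — Numerator jωL = j·52.02; denominator R + jωL = 21.2 + j52.02.
Step 4 — H = 0.8576 + j0.3495.
Step 5 — Magnitude: |H| = 0.9261 (-0.7 dB); phase: φ = 22.2°.

|H| = 0.9261 (-0.7 dB), φ = 22.2°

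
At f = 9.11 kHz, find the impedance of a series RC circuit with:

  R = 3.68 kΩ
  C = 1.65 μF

Step 1 — Angular frequency: ω = 2π·f = 2π·9110 = 5.724e+04 rad/s.
Step 2 — Component impedances:
  R: Z = R = 3680 Ω
  C: Z = 1/(jωC) = -j/(ω·C) = 0 - j10.59 Ω
Step 3 — Series combination: Z_total = R + C = 3680 - j10.59 Ω = 3680∠-0.2° Ω.

Z = 3680 - j10.59 Ω = 3680∠-0.2° Ω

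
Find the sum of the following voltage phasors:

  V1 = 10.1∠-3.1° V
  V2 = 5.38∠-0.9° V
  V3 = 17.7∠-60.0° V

Step 1 — Convert each phasor to rectangular form:
  V1 = 10.1·(cos(-3.1°) + j·sin(-3.1°)) = 10.09 - j0.5462 V
  V2 = 5.38·(cos(-0.9°) + j·sin(-0.9°)) = 5.379 - j0.08451 V
  V3 = 17.7·(cos(-60.0°) + j·sin(-60.0°)) = 8.85 - j15.33 V
Step 2 — Sum components: V_total = 24.31 - j15.96 V.
Step 3 — Convert to polar: |V_total| = 29.08 V, ∠V_total = -33.3°.

V_total = 29.08∠-33.3° V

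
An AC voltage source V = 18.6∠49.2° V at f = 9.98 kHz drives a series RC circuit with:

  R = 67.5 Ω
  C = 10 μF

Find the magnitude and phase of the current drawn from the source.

Step 1 — Angular frequency: ω = 2π·f = 2π·9980 = 6.271e+04 rad/s.
Step 2 — Component impedances:
  R: Z = R = 67.5 Ω
  C: Z = 1/(jωC) = -j/(ω·C) = 0 - j1.595 Ω
Step 3 — Series combination: Z_total = R + C = 67.5 - j1.595 Ω = 67.52∠-1.4° Ω.
Step 4 — Source phasor: V = 18.6∠49.2° V = 12.15 + j14.08 V.
Step 5 — Ohm's law: I = V / Z_total = (12.15 + j14.08) / (67.5 - j1.595) = 0.175 + j0.2127 A.
Step 6 — Convert to polar: |I| = 0.2755 A, ∠I = 50.6°.

I = 0.2755∠50.6° A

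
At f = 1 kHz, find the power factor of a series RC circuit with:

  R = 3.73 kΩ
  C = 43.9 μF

Step 1 — Angular frequency: ω = 2π·f = 2π·1000 = 6283 rad/s.
Step 2 — Component impedances:
  R: Z = R = 3730 Ω
  C: Z = 1/(jωC) = -j/(ω·C) = 0 - j3.625 Ω
Step 3 — Series combination: Z_total = R + C = 3730 - j3.625 Ω = 3730∠-0.1° Ω.
Step 4 — Power factor: PF = cos(φ) = Re(Z)/|Z| = 3730/3730 = 1.
Step 5 — Type: Im(Z) = -3.625 ⇒ leading (phase φ = -0.1°).

PF = 1 (leading, φ = -0.1°)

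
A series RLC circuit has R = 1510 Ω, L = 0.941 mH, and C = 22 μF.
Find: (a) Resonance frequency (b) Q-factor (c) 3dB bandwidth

Step 1 — Resonance condition Im(Z)=0 gives ω₀ = 1/√(LC).
Step 2 — ω₀ = 1/√(0.000941·2.2e-05) = 6950 rad/s.
Step 3 — f₀ = ω₀/(2π) = 1106 Hz.
Step 4 — Series Q: Q = ω₀L/R = 6950·0.000941/1510 = 0.004331.
Step 5 — 3dB bandwidth: Δω = ω₀/Q = 1.605e+06 rad/s; BW = Δω/(2π) = 2.554e+05 Hz.

(a) f₀ = 1106 Hz  (b) Q = 0.004331  (c) BW = 2.554e+05 Hz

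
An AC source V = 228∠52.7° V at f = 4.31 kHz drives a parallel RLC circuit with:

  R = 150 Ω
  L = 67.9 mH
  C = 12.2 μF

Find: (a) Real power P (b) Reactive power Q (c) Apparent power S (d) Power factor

Step 1 — Angular frequency: ω = 2π·f = 2π·4310 = 2.708e+04 rad/s.
Step 2 — Component impedances:
  R: Z = R = 150 Ω
  L: Z = jωL = j·2.708e+04·0.0679 = 0 + j1839 Ω
  C: Z = 1/(jωC) = -j/(ω·C) = 0 - j3.027 Ω
Step 3 — Parallel combination: 1/Z_total = 1/R + 1/L + 1/C; Z_total = 0.06125 - j3.031 Ω = 3.031∠-88.8° Ω.
Step 4 — Source phasor: V = 228∠52.7° V = 138.2 + j181.4 V.
Step 5 — Current: I = V / Z = -58.9 + j46.78 A = 75.22∠141.5° A.
Step 6 — Complex power: S = V·I* = 346.6 - j1.715e+04 VA.
Step 7 — Real power: P = Re(S) = 346.6 W.
Step 8 — Reactive power: Q = Im(S) = -1.715e+04 VAR.
Step 9 — Apparent power: |S| = 1.715e+04 VA.
Step 10 — Power factor: PF = P/|S| = 0.02021 (leading).

(a) P = 346.6 W  (b) Q = -1.715e+04 VAR  (c) S = 1.715e+04 VA  (d) PF = 0.02021 (leading)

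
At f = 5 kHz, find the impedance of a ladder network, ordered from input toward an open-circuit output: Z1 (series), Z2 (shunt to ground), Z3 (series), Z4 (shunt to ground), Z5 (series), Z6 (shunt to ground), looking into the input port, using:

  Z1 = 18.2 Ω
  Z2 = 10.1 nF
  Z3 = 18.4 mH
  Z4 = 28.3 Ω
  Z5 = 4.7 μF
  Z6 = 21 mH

Step 1 — Angular frequency: ω = 2π·f = 2π·5000 = 3.142e+04 rad/s.
Step 2 — Component impedances:
  Z1: Z = R = 18.2 Ω
  Z2: Z = 1/(jωC) = -j/(ω·C) = 0 - j3152 Ω
  Z3: Z = jωL = j·3.142e+04·0.0184 = 0 + j578.1 Ω
  Z4: Z = R = 28.3 Ω
  Z5: Z = 1/(jωC) = -j/(ω·C) = 0 - j6.773 Ω
  Z6: Z = jωL = j·3.142e+04·0.021 = 0 + j659.7 Ω
Step 3 — Ladder network (open output): work backward from the far end, alternating series and parallel combinations. Z_in = 60.6 + j709.3 Ω = 711.8∠85.1° Ω.

Z = 60.6 + j709.3 Ω = 711.8∠85.1° Ω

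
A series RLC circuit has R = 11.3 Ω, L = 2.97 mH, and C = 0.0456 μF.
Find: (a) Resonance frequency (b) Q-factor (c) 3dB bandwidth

Step 1 — Resonance: ω₀ = 1/√(LC) = 1/√(0.00297·4.56e-08) = 8.593e+04 rad/s.
Step 2 — f₀ = ω₀/(2π) = 1.368e+04 Hz.
Step 3 — Series Q: Q = ω₀L/R = 8.593e+04·0.00297/11.3 = 22.58.
Step 4 — Bandwidth: Δω = ω₀/Q = 3805 rad/s; BW = Δω/(2π) = 605.5 Hz.

(a) f₀ = 1.368e+04 Hz  (b) Q = 22.58  (c) BW = 605.5 Hz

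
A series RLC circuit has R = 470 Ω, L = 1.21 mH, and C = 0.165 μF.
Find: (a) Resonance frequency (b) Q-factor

Step 1 — Resonance condition Im(Z)=0 gives ω₀ = 1/√(LC).
Step 2 — ω₀ = 1/√(0.00121·1.65e-07) = 7.077e+04 rad/s.
Step 3 — f₀ = ω₀/(2π) = 1.126e+04 Hz.
Step 4 — Series Q: Q = ω₀L/R = 7.077e+04·0.00121/470 = 0.1822.

(a) f₀ = 1.126e+04 Hz  (b) Q = 0.1822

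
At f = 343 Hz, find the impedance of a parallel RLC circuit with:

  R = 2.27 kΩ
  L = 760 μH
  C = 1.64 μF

Step 1 — Angular frequency: ω = 2π·f = 2π·343 = 2155 rad/s.
Step 2 — Component impedances:
  R: Z = R = 2270 Ω
  L: Z = jωL = j·2155·0.00076 = 0 + j1.638 Ω
  C: Z = 1/(jωC) = -j/(ω·C) = 0 - j282.9 Ω
Step 3 — Parallel combination: 1/Z_total = 1/R + 1/L + 1/C; Z_total = 0.001196 + j1.647 Ω = 1.647∠90.0° Ω.

Z = 0.001196 + j1.647 Ω = 1.647∠90.0° Ω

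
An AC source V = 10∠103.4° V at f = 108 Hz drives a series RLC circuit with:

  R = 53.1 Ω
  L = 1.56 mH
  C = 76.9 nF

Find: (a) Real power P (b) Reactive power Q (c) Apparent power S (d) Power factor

Step 1 — Angular frequency: ω = 2π·f = 2π·108 = 678.6 rad/s.
Step 2 — Component impedances:
  R: Z = R = 53.1 Ω
  L: Z = jωL = j·678.6·0.00156 = 0 + j1.059 Ω
  C: Z = 1/(jωC) = -j/(ω·C) = 0 - j1.916e+04 Ω
Step 3 — Series combination: Z_total = R + L + C = 53.1 - j1.916e+04 Ω = 1.916e+04∠-89.8° Ω.
Step 4 — Source phasor: V = 10∠103.4° V = -2.317 + j9.728 V.
Step 5 — Current: I = V / Z = -0.000508 - j0.0001195 A = 0.0005219∠-166.8° A.
Step 6 — Complex power: S = V·I* = 1.446e-05 - j0.005219 VA.
Step 7 — Real power: P = Re(S) = 1.446e-05 W.
Step 8 — Reactive power: Q = Im(S) = -0.005219 VAR.
Step 9 — Apparent power: |S| = 0.005219 VA.
Step 10 — Power factor: PF = P/|S| = 0.002771 (leading).

(a) P = 1.446e-05 W  (b) Q = -0.005219 VAR  (c) S = 0.005219 VA  (d) PF = 0.002771 (leading)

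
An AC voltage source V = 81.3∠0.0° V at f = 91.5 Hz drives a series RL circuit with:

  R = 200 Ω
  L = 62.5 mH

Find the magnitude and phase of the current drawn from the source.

Step 1 — Angular frequency: ω = 2π·f = 2π·91.5 = 574.9 rad/s.
Step 2 — Component impedances:
  R: Z = R = 200 Ω
  L: Z = jωL = j·574.9·0.0625 = 0 + j35.93 Ω
Step 3 — Series combination: Z_total = R + L = 200 + j35.93 Ω = 203.2∠10.2° Ω.
Step 4 — Source phasor: V = 81.3∠0.0° V = 81.3 V.
Step 5 — Ohm's law: I = V / Z_total = (81.3) / (200 + j35.93) = 0.3938 - j0.07075 A.
Step 6 — Convert to polar: |I| = 0.4001 A, ∠I = -10.2°.

I = 0.4001∠-10.2° A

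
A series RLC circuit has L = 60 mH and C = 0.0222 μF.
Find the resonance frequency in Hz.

Step 1 — Resonance condition Im(Z)=0 gives ω₀ = 1/√(LC).
Step 2 — ω₀ = 1/√(0.06·2.22e-08) = 2.74e+04 rad/s.
Step 3 — f₀ = ω₀/(2π) = 4361 Hz.

f₀ = 4361 Hz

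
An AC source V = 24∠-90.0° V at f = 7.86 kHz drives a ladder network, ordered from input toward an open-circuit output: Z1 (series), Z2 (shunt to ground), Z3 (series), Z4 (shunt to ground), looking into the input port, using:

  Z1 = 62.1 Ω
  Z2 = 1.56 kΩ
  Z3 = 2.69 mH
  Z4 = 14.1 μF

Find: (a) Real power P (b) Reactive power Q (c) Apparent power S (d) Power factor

Step 1 — Angular frequency: ω = 2π·f = 2π·7860 = 4.939e+04 rad/s.
Step 2 — Component impedances:
  Z1: Z = R = 62.1 Ω
  Z2: Z = R = 1560 Ω
  Z3: Z = jωL = j·4.939e+04·0.00269 = 0 + j132.8 Ω
  Z4: Z = 1/(jωC) = -j/(ω·C) = 0 - j1.436 Ω
Step 3 — Ladder network (open output): work backward from the far end, alternating series and parallel combinations. Z_in = 73.09 + j130.5 Ω = 149.6∠60.7° Ω.
Step 4 — Source phasor: V = 24∠-90.0° V = 0 - j24 V.
Step 5 — Current: I = V / Z = -0.14 - j0.07842 A = 0.1605∠-150.7° A.
Step 6 — Complex power: S = V·I* = 1.882 + j3.36 VA.
Step 7 — Real power: P = Re(S) = 1.882 W.
Step 8 — Reactive power: Q = Im(S) = 3.36 VAR.
Step 9 — Apparent power: |S| = 3.851 VA.
Step 10 — Power factor: PF = P/|S| = 0.4887 (lagging).

(a) P = 1.882 W  (b) Q = 3.36 VAR  (c) S = 3.851 VA  (d) PF = 0.4887 (lagging)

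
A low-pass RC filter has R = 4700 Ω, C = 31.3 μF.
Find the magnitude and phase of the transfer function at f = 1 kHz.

Step 1 — Angular frequency: ω = 2π·1000 = 6283 rad/s.
Step 2 — Transfer function: H(jω) = 1/(1 + jωRC).
Step 3 — Denominator: 1 + jωRC = 1 + j·6283·4700·3.13e-05 = 1 + j924.3.
Step 4 — H = 1.17e-06 - j0.001082.
Step 5 — Magnitude: |H| = 0.001082 (-59.3 dB); phase: φ = -89.9°.

|H| = 0.001082 (-59.3 dB), φ = -89.9°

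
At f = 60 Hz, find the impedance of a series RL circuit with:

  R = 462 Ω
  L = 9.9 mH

Step 1 — Angular frequency: ω = 2π·f = 2π·60 = 377 rad/s.
Step 2 — Component impedances:
  R: Z = R = 462 Ω
  L: Z = jωL = j·377·0.0099 = 0 + j3.732 Ω
Step 3 — Series combination: Z_total = R + L = 462 + j3.732 Ω = 462∠0.5° Ω.

Z = 462 + j3.732 Ω = 462∠0.5° Ω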